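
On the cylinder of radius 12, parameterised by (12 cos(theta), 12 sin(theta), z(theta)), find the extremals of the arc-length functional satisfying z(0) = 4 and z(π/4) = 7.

Parameterise the cylinder of radius R = 12 as
    r(θ) = (12 cos θ, 12 sin θ, z(θ)).
The arc-length element is
    ds = sqrt(144 + (dz/dθ)^2) dθ,
so the Lagrangian is L = sqrt(144 + z'^2).
L depends on z' only, not on z or θ, so ∂L/∂z = 0 and
    ∂L/∂z' = z' / sqrt(144 + z'^2).
The Euler-Lagrange equation gives
    d/dθ( z' / sqrt(144 + z'^2) ) = 0,
so z' is constant. Integrating once:
    z(θ) = a θ + b,
a helix on the cylinder (a straight line when the cylinder is unrolled). The constants a, b are determined by the endpoint conditions.
With endpoint conditions z(0) = 4 and z(π/4) = 7: from z(0) = b we get b = 4, and a·π/4 + 4 = 7 gives a = 12/π, so
    z(θ) = (12/π) θ + 4.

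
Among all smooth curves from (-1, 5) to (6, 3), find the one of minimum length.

Arc-length functional: J[y] = ∫ sqrt(1 + (y')^2) dx.
Lagrangian L = sqrt(1 + (y')^2) has no explicit y dependence, so ∂L/∂y = 0 and the Euler-Lagrange equation gives
    d/dx( y' / sqrt(1 + (y')^2) ) = 0  ⇒  y' / sqrt(1 + (y')^2) = const.
Hence y' is constant, so y(x) is affine.
Fitting the endpoints (-1, 5) and (6, 3):
    slope m = (3 − 5) / (6 − (-1)) = -2/7,
    intercept c = 5 − m·(-1) = 33/7.
Extremal: y(x) = (-2/7) x + 33/7.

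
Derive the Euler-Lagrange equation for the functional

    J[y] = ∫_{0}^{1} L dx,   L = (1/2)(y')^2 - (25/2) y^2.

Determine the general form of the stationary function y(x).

The Lagrangian is L = (1/2)(y')^2 - (25/2) y^2.
∂L/∂y = -25y.
∂L/∂y' = y'.
The Euler-Lagrange equation d/dx(∂L/∂y') − ∂L/∂y = 0 becomes:
    y'' + 25 y = 0
General solution: y(x) = A sin(5x) + B cos(5x), where A and B are arbitrary constants fixed by the endpoint conditions.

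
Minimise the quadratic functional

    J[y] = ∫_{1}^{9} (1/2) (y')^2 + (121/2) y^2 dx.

The Lagrangian is L = (1/2) (y')^2 + (121/2) y^2.
Compute ∂L/∂y = 121y, ∂L/∂y' = y'.
The Euler-Lagrange equation d/dx(∂L/∂y') − ∂L/∂y = 0 reduces to
    y'' − 121 y = 0.
Its general solution is
    y(x) = A e^(11x) + B e^(−11x),
with A, B fixed by the endpoint conditions.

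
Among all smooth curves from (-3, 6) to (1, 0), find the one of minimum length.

Arc-length functional: J[y] = ∫ sqrt(1 + (y')^2) dx.
Lagrangian L = sqrt(1 + (y')^2) has no explicit y dependence, so ∂L/∂y = 0 and the Euler-Lagrange equation gives
    d/dx( y' / sqrt(1 + (y')^2) ) = 0  ⇒  y' / sqrt(1 + (y')^2) = const.
Hence y' is constant, so y(x) is affine.
Fitting the endpoints (-3, 6) and (1, 0):
    slope m = (0 − 6) / (1 − (-3)) = -3/2,
    intercept c = 6 − m·(-3) = 3/2.
Extremal: y(x) = (-3/2) x + 3/2.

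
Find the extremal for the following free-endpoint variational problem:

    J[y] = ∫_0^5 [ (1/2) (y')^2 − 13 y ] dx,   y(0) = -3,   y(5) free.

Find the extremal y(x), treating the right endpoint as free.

The Lagrangian L = (1/2) (y')^2 − 13 y gives
    ∂L/∂y = −13,   ∂L/∂y' = y'.
Euler-Lagrange: d/dx(y') − (−13) = 0, i.e. y'' + 13 = 0, so
    y(x) = −(13/2) x^2 + C1 x + C2.
Fixed left endpoint y(0) = -3 ⇒ C2 = -3.
The right endpoint x = 5 is free, so the natural (transversality) condition is ∂L/∂y' |_{x=5} = 0, i.e. y'(5) = 0.
Compute y'(x) = −13 x + C1, so y'(5) = −65 + C1 = 0 ⇒ C1 = 65.
Therefore the extremal is
    y(x) = −(13/2) x^2 + 65 x − 3.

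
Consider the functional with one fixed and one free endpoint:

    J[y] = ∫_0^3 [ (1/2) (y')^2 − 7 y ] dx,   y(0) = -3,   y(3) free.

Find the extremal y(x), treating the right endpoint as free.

The Lagrangian L = (1/2) (y')^2 − 7 y gives
    ∂L/∂y = −7,   ∂L/∂y' = y'.
Euler-Lagrange: d/dx(y') − (−7) = 0, i.e. y'' + 7 = 0, so
    y(x) = −(7/2) x^2 + C1 x + C2.
Fixed left endpoint y(0) = -3 ⇒ C2 = -3.
The right endpoint x = 3 is free, so the natural (transversality) condition is ∂L/∂y' |_{x=3} = 0, i.e. y'(3) = 0.
Compute y'(x) = −7 x + C1, so y'(3) = −21 + C1 = 0 ⇒ C1 = 21.
Therefore the extremal is
    y(x) = −(7/2) x^2 + 21 x − 3.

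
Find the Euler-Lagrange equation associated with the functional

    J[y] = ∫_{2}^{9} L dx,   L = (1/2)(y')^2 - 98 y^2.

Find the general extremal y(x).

The Lagrangian is L = (1/2)(y')^2 - 98 y^2.
∂L/∂y = -196y.
∂L/∂y' = y'.
The Euler-Lagrange equation d/dx(∂L/∂y') − ∂L/∂y = 0 becomes:
    y'' + 196 y = 0
General solution: y(x) = A sin(14x) + B cos(14x), where A and B are arbitrary constants fixed by the endpoint conditions.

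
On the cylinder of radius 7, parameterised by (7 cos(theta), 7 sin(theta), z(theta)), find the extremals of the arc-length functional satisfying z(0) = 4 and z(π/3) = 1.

Parameterise the cylinder of radius R = 7 as
    r(θ) = (7 cos θ, 7 sin θ, z(θ)).
The arc-length element is
    ds = sqrt(49 + (dz/dθ)^2) dθ,
so the Lagrangian is L = sqrt(49 + z'^2).
L depends on z' only, not on z or θ, so ∂L/∂z = 0 and
    ∂L/∂z' = z' / sqrt(49 + z'^2).
The Euler-Lagrange equation gives
    d/dθ( z' / sqrt(49 + z'^2) ) = 0,
so z' is constant. Integrating once:
    z(θ) = a θ + b,
a helix on the cylinder (a straight line when the cylinder is unrolled). The constants a, b are determined by the endpoint conditions.
With endpoint conditions z(0) = 4 and z(π/3) = 1: from z(0) = b we get b = 4, and a·π/3 + 4 = 1 gives a = -9/π, so
    z(θ) = (-9/π) θ + 4.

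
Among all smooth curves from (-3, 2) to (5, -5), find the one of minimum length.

Arc-length functional: J[y] = ∫ sqrt(1 + (y')^2) dx.
Lagrangian L = sqrt(1 + (y')^2) has no explicit y dependence, so ∂L/∂y = 0 and the Euler-Lagrange equation gives
    d/dx( y' / sqrt(1 + (y')^2) ) = 0  ⇒  y' / sqrt(1 + (y')^2) = const.
Hence y' is constant, so y(x) is affine.
Fitting the endpoints (-3, 2) and (5, -5):
    slope m = ((-5) − 2) / (5 − (-3)) = -7/8,
    intercept c = 2 − m·(-3) = -5/8.
Extremal: y(x) = (-7/8) x - 5/8.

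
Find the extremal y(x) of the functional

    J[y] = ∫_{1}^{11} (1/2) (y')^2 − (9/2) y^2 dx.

The Lagrangian is L = (1/2) (y')^2 − (9/2) y^2.
Compute ∂L/∂y = -9y, ∂L/∂y' = y'.
The Euler-Lagrange equation d/dx(∂L/∂y') − ∂L/∂y = 0 reduces to
    y'' + 9 y = 0.
Its general solution is
    y(x) = A sin(3x) + B cos(3x),
with A, B fixed by the endpoint conditions.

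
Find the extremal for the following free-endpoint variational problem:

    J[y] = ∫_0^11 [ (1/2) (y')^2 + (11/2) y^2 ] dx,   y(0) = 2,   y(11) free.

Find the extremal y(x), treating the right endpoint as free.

The Lagrangian L = (1/2) (y')^2 + (11/2) y^2 gives
    ∂L/∂y = 11 y,   ∂L/∂y' = y'.
Euler-Lagrange: y'' − 11 y = 0.
With k = sqrt(11), the general solution is
    y(x) = A cosh(sqrt(11) x) + B sinh(sqrt(11) x).
Fixed left endpoint y(0) = 2 ⇒ A = 2.
The right endpoint x = 11 is free, so the natural (transversality) condition is ∂L/∂y' |_{x=11} = 0, i.e. y'(11) = 0.
Compute y'(x) = A k sinh(k x) + B k cosh(k x), so
    y'(11) = A k sinh(k·11) + B k cosh(k·11) = 0
    ⇒ B = −A tanh(k·11) = − 2 tanh(sqrt(11)·11).
Therefore the extremal is
    y(x) = 2 cosh(sqrt(11) x) − 2 tanh(sqrt(11)·11) sinh(sqrt(11) x).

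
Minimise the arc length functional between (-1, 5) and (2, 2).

Arc-length functional: J[y] = ∫ sqrt(1 + (y')^2) dx.
Lagrangian L = sqrt(1 + (y')^2) has no explicit y dependence, so ∂L/∂y = 0 and the Euler-Lagrange equation gives
    d/dx( y' / sqrt(1 + (y')^2) ) = 0  ⇒  y' / sqrt(1 + (y')^2) = const.
Hence y' is constant, so y(x) is affine.
Fitting the endpoints (-1, 5) and (2, 2):
    slope m = (2 − 5) / (2 − (-1)) = -1,
    intercept c = 5 − m·(-1) = 4.
Extremal: y(x) = -x + 4.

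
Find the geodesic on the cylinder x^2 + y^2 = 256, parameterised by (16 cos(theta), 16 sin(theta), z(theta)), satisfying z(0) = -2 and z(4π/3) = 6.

Parameterise the cylinder of radius R = 16 as
    r(θ) = (16 cos θ, 16 sin θ, z(θ)).
The arc-length element is
    ds = sqrt(256 + (dz/dθ)^2) dθ,
so the Lagrangian is L = sqrt(256 + z'^2).
L depends on z' only, not on z or θ, so ∂L/∂z = 0 and
    ∂L/∂z' = z' / sqrt(256 + z'^2).
The Euler-Lagrange equation gives
    d/dθ( z' / sqrt(256 + z'^2) ) = 0,
so z' is constant. Integrating once:
    z(θ) = a θ + b,
a helix on the cylinder (a straight line when the cylinder is unrolled). The constants a, b are determined by the endpoint conditions.
With endpoint conditions z(0) = -2 and z(4π/3) = 6: from z(0) = b we get b = -2, and a·4π/3 + -2 = 6 gives a = 6/π, so
    z(θ) = (6/π) θ − 2.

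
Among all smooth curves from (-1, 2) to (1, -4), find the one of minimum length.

Arc-length functional: J[y] = ∫ sqrt(1 + (y')^2) dx.
Lagrangian L = sqrt(1 + (y')^2) has no explicit y dependence, so ∂L/∂y = 0 and the Euler-Lagrange equation gives
    d/dx( y' / sqrt(1 + (y')^2) ) = 0  ⇒  y' / sqrt(1 + (y')^2) = const.
Hence y' is constant, so y(x) is affine.
Fitting the endpoints (-1, 2) and (1, -4):
    slope m = ((-4) − 2) / (1 − (-1)) = -3,
    intercept c = 2 − m·(-1) = -1.
Extremal: y(x) = -3 x - 1.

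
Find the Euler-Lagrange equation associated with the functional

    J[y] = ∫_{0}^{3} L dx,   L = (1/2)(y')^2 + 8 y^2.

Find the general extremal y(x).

The Lagrangian is L = (1/2)(y')^2 + 8 y^2.
∂L/∂y = 16y.
∂L/∂y' = y'.
The Euler-Lagrange equation d/dx(∂L/∂y') − ∂L/∂y = 0 becomes:
    y'' - 16 y = 0
General solution: y(x) = A e^(4x) + B e^(-4x), where A and B are arbitrary constants fixed by the endpoint conditions.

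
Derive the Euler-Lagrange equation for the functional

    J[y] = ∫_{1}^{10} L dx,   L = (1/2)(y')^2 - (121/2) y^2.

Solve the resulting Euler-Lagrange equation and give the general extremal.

The Lagrangian is L = (1/2)(y')^2 - (121/2) y^2.
∂L/∂y = -121y.
∂L/∂y' = y'.
The Euler-Lagrange equation d/dx(∂L/∂y') − ∂L/∂y = 0 becomes:
    y'' + 121 y = 0
General solution: y(x) = A sin(11x) + B cos(11x), where A and B are arbitrary constants fixed by the endpoint conditions.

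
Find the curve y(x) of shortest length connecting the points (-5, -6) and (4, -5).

Arc-length functional: J[y] = ∫ sqrt(1 + (y')^2) dx.
Lagrangian L = sqrt(1 + (y')^2) has no explicit y dependence, so ∂L/∂y = 0 and the Euler-Lagrange equation gives
    d/dx( y' / sqrt(1 + (y')^2) ) = 0  ⇒  y' / sqrt(1 + (y')^2) = const.
Hence y' is constant, so y(x) is affine.
Fitting the endpoints (-5, -6) and (4, -5):
    slope m = ((-5) − (-6)) / (4 − (-5)) = 1/9,
    intercept c = (-6) − m·(-5) = -49/9.
Extremal: y(x) = (1/9) x - 49/9.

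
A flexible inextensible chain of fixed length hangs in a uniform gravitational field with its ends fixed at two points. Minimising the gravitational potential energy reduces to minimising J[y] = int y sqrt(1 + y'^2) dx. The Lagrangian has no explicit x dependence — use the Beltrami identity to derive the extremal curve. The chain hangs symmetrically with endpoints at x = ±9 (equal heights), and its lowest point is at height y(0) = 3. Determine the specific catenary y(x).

The Lagrangian L(y, y') = y sqrt(1 + y'^2) has no explicit x dependence, so the Beltrami identity applies:
    L − y' ∂L/∂y' = C.
Compute ∂L/∂y' = y · y' / sqrt(1 + y'^2). Then
    L − y' ∂L/∂y'
    = y sqrt(1 + y'^2) − y · y'^2 / sqrt(1 + y'^2)
    = y (1 + y'^2 − y'^2) / sqrt(1 + y'^2)
    = y / sqrt(1 + y'^2) = C.
Squaring gives y^2 = C^2 (1 + y'^2), i.e.
    y'^2 = y^2 / C^2 − 1.
Separating variables,
    dy / sqrt(y^2 − C^2) = dx / C,
and integrating gives arccosh(y / C) = (x − a)/C, so
    y(x) = C cosh((x − a)/C),
the catenary. The constants C and a are fixed by the two endpoint conditions (and, for the hanging-chain problem, the length constraint selects C).
Now fit the given data. The endpoints x = ±9 are symmetric at equal height, so the catenary is even about its minimum: a = 0 and y(x) = C cosh(x/C). The lowest point is y(0) = C cosh(0) = C, and we are told y(0) = 3, so C = 3. Therefore
    y(x) = 3 cosh(x/3),
and at the endpoints
    y(±9) = 3 cosh(9/3).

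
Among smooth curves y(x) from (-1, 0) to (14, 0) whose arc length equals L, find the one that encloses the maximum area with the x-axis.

Set up the augmented Lagrangian using a multiplier λ for the length constraint:
    F(y, y') = y − λ sqrt(1 + y'^2).
F has no explicit x dependence, so the Beltrami identity yields a first integral
    F − y' ∂F/∂y' = C.
Compute ∂F/∂y' = −λ y' / sqrt(1 + y'^2). Then
    y − λ sqrt(1 + y'^2) + λ y'^2 / sqrt(1 + y'^2) = C
    ⇒  y − λ / sqrt(1 + y'^2) = C.
Solving for y' and integrating gives
    (x − a)^2 + (y − b)^2 = λ^2,
a circular arc of radius λ. The constants a, b are determined by the endpoint conditions y(-1) = y(14) = 0, and λ is fixed implicitly by the length constraint
    ∫_{-1}^{14} sqrt(1 + y'^2) dx = L.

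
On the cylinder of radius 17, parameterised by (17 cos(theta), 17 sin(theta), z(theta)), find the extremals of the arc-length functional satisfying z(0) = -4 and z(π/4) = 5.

Parameterise the cylinder of radius R = 17 as
    r(θ) = (17 cos θ, 17 sin θ, z(θ)).
The arc-length element is
    ds = sqrt(289 + (dz/dθ)^2) dθ,
so the Lagrangian is L = sqrt(289 + z'^2).
L depends on z' only, not on z or θ, so ∂L/∂z = 0 and
    ∂L/∂z' = z' / sqrt(289 + z'^2).
The Euler-Lagrange equation gives
    d/dθ( z' / sqrt(289 + z'^2) ) = 0,
so z' is constant. Integrating once:
    z(θ) = a θ + b,
a helix on the cylinder (a straight line when the cylinder is unrolled). The constants a, b are determined by the endpoint conditions.
With endpoint conditions z(0) = -4 and z(π/4) = 5: from z(0) = b we get b = -4, and a·π/4 + -4 = 5 gives a = 36/π, so
    z(θ) = (36/π) θ − 4.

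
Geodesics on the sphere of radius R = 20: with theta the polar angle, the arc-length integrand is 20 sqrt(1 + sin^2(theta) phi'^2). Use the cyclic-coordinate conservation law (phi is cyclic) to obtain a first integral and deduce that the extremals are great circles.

On the sphere of radius R = 20 with spherical coordinates (θ, φ), the induced metric is
    ds^2 = 400(dθ^2 + sin^2(θ) dφ^2).
Parameterise by θ; the arc-length functional is
    J[φ] = ∫ 20 sqrt(1 + sin^2(θ) (dφ/dθ)^2) dθ,
so L = 20 sqrt(1 + sin^2(θ) φ'^2). Compute
    ∂L/∂φ = 0  (L has no explicit φ dependence),
    ∂L/∂φ' = 20 sin^2(θ) φ' / sqrt(1 + sin^2(θ) φ'^2).
Since ∂L/∂φ = 0, the Euler-Lagrange equation
    d/dθ(∂L/∂φ') − ∂L/∂φ = 0
reduces to d/dθ(∂L/∂φ') = 0, i.e. the momentum conjugate to φ is conserved:
    20 sin^2(θ) φ' / sqrt(1 + sin^2(θ) φ'^2) = C.
The overall factor of 20 is constant, so dividing through gives Clairaut's relation sin^2(θ) φ' / sqrt(1 + sin^2(θ) φ'^2) = C' (with C' = C/20). Solving for φ' and integrating gives the great-circle family
    cot(θ) = A cos(φ − φ_0),
i.e. the intersection of the sphere with a plane through the origin. The two constants A and φ_0 (equivalently C and one phase) are fixed by the two endpoint conditions.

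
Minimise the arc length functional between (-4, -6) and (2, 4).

Arc-length functional: J[y] = ∫ sqrt(1 + (y')^2) dx.
Lagrangian L = sqrt(1 + (y')^2) has no explicit y dependence, so ∂L/∂y = 0 and the Euler-Lagrange equation gives
    d/dx( y' / sqrt(1 + (y')^2) ) = 0  ⇒  y' / sqrt(1 + (y')^2) = const.
Hence y' is constant, so y(x) is affine.
Fitting the endpoints (-4, -6) and (2, 4):
    slope m = (4 − (-6)) / (2 − (-4)) = 5/3,
    intercept c = (-6) − m·(-4) = 2/3.
Extremal: y(x) = (5/3) x + 2/3.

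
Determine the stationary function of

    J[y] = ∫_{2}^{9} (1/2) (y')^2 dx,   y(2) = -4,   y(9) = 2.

The Lagrangian is L = (1/2) (y')^2.
Compute ∂L/∂y = 0, ∂L/∂y' = y'.
The Euler-Lagrange equation d/dx(∂L/∂y') − ∂L/∂y = 0 reduces to
    y'' = 0.
Its general solution is
    y(x) = A x + B,
with A, B fixed by the endpoint conditions.
Applying the endpoint conditions y(2) = -4 and y(9) = 2: solve A·2 + B = -4 and A·9 + B = 2. Subtracting gives A(9 − 2) = 2 − -4, so A = 6/7, and B = -4 − A·2 = -40/7. Therefore
    y(x) = (6/7) x - 40/7.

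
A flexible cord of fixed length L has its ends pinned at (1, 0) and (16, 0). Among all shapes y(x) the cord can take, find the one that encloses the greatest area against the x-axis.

Set up the augmented Lagrangian using a multiplier λ for the length constraint:
    F(y, y') = y − λ sqrt(1 + y'^2).
F has no explicit x dependence, so the Beltrami identity yields a first integral
    F − y' ∂F/∂y' = C.
Compute ∂F/∂y' = −λ y' / sqrt(1 + y'^2). Then
    y − λ sqrt(1 + y'^2) + λ y'^2 / sqrt(1 + y'^2) = C
    ⇒  y − λ / sqrt(1 + y'^2) = C.
Solving for y' and integrating gives
    (x − a)^2 + (y − b)^2 = λ^2,
a circular arc of radius λ. The constants a, b are determined by the endpoint conditions y(1) = y(16) = 0, and λ is fixed implicitly by the length constraint
    ∫_{1}^{16} sqrt(1 + y'^2) dx = L.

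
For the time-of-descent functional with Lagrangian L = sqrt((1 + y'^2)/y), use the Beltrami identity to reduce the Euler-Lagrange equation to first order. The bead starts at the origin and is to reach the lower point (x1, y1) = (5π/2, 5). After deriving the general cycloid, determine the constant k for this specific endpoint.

The Lagrangian L = sqrt((1 + y'^2) / y) has no explicit x dependence, so the Beltrami identity applies:
    L − y' ∂L/∂y' = C.
Compute ∂L/∂y' = y' / sqrt(y (1 + y'^2)).
Substitute:
    sqrt((1 + y'^2)/y) − y'·y' / sqrt(y (1 + y'^2))
    = (1 + y'^2) / sqrt(y (1 + y'^2)) − y'^2 / sqrt(y (1 + y'^2))
    = 1 / sqrt(y (1 + y'^2)) = C.
Squaring and rearranging gives the first integral
    y (1 + y'^2) = 1/C^2 =: k   (constant).
Solving this first-order ODE by the substitution
    y = (k/2)(1 − cos θ)
yields the cycloid parameterisation
    x(θ) = (k/2)(θ − sin θ),   y(θ) = (k/2)(1 − cos θ).
The constant k is fixed by the endpoint condition.
Now fit the given lower endpoint (x1, y1) = (5π/2, 5). At the bottom of the first arch (θ = π), the parametric equations give
    y(π) = (k/2)(1 − cos π) = k,
    x(π) = (k/2)(π − sin π) = kπ/2.
Matching y(π) = 5 gives k = 5, consistent with x(π) = 5π/2. Therefore the specific cycloid is
    x(θ) = (5/2)(θ − sin θ),   y(θ) = (5/2)(1 − cos θ).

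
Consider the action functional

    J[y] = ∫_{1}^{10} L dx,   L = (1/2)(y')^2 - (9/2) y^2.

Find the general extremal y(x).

The Lagrangian is L = (1/2)(y')^2 - (9/2) y^2.
∂L/∂y = -9y.
∂L/∂y' = y'.
The Euler-Lagrange equation d/dx(∂L/∂y') − ∂L/∂y = 0 becomes:
    y'' + 9 y = 0
General solution: y(x) = A sin(3x) + B cos(3x), where A and B are arbitrary constants fixed by the endpoint conditions.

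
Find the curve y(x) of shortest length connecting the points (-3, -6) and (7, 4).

Arc-length functional: J[y] = ∫ sqrt(1 + (y')^2) dx.
Lagrangian L = sqrt(1 + (y')^2) has no explicit y dependence, so ∂L/∂y = 0 and the Euler-Lagrange equation gives
    d/dx( y' / sqrt(1 + (y')^2) ) = 0  ⇒  y' / sqrt(1 + (y')^2) = const.
Hence y' is constant, so y(x) is affine.
Fitting the endpoints (-3, -6) and (7, 4):
    slope m = (4 − (-6)) / (7 − (-3)) = 1,
    intercept c = (-6) − m·(-3) = -3.
Extremal: y(x) = x - 3.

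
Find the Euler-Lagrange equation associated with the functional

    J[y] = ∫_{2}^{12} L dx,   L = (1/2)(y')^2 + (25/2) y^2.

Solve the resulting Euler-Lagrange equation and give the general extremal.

The Lagrangian is L = (1/2)(y')^2 + (25/2) y^2.
∂L/∂y = 25y.
∂L/∂y' = y'.
The Euler-Lagrange equation d/dx(∂L/∂y') − ∂L/∂y = 0 becomes:
    y'' - 25 y = 0
General solution: y(x) = A e^(5x) + B e^(-5x), where A and B are arbitrary constants fixed by the endpoint conditions.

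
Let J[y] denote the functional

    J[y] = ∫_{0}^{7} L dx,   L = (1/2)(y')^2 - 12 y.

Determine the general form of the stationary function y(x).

The Lagrangian is L = (1/2)(y')^2 - 12 y.
∂L/∂y = -12.
∂L/∂y' = y'.
The Euler-Lagrange equation d/dx(∂L/∂y') − ∂L/∂y = 0 becomes:
    y'' + 12 = 0
General solution: y(x) = -6 x^2 + A x + B, where A and B are arbitrary constants fixed by the endpoint conditions.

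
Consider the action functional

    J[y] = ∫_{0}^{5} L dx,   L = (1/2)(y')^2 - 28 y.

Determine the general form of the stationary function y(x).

The Lagrangian is L = (1/2)(y')^2 - 28 y.
∂L/∂y = -28.
∂L/∂y' = y'.
The Euler-Lagrange equation d/dx(∂L/∂y') − ∂L/∂y = 0 becomes:
    y'' + 28 = 0
General solution: y(x) = -14 x^2 + A x + B, where A and B are arbitrary constants fixed by the endpoint conditions.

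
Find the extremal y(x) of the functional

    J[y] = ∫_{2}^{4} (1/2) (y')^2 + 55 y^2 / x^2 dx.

The Lagrangian is L = (1/2) (y')^2 + 55 y^2 / x^2.
Compute ∂L/∂y = 110y/x^2, ∂L/∂y' = y'.
The Euler-Lagrange equation d/dx(∂L/∂y') − ∂L/∂y = 0 reduces to
    y'' − 110/x^2 · y = 0  (x > 0).
Its general solution is
    y(x) = A x^11 + B x^(-10),
with A, B fixed by the endpoint conditions.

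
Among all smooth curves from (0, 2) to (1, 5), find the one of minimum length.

Arc-length functional: J[y] = ∫ sqrt(1 + (y')^2) dx.
Lagrangian L = sqrt(1 + (y')^2) has no explicit y dependence, so ∂L/∂y = 0 and the Euler-Lagrange equation gives
    d/dx( y' / sqrt(1 + (y')^2) ) = 0  ⇒  y' / sqrt(1 + (y')^2) = const.
Hence y' is constant, so y(x) is affine.
Fitting the endpoints (0, 2) and (1, 5):
    slope m = (5 − 2) / (1 − 0) = 3,
    intercept c = 2 − m·0 = 2.
Extremal: y(x) = 3 x + 2.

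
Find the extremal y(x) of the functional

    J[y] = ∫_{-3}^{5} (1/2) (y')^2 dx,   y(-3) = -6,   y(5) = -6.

The Lagrangian is L = (1/2) (y')^2.
Compute ∂L/∂y = 0, ∂L/∂y' = y'.
The Euler-Lagrange equation d/dx(∂L/∂y') − ∂L/∂y = 0 reduces to
    y'' = 0.
Its general solution is
    y(x) = A x + B,
with A, B fixed by the endpoint conditions.
Applying the endpoint conditions y(-3) = -6 and y(5) = -6: solve A·-3 + B = -6 and A·5 + B = -6. Subtracting gives A(5 − -3) = -6 − -6, so A = 0, and B = -6 − A·-3 = -6. Therefore
    y(x) = -6.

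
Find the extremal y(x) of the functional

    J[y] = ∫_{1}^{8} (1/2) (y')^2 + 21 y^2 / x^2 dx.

The Lagrangian is L = (1/2) (y')^2 + 21 y^2 / x^2.
Compute ∂L/∂y = 42y/x^2, ∂L/∂y' = y'.
The Euler-Lagrange equation d/dx(∂L/∂y') − ∂L/∂y = 0 reduces to
    y'' − 42/x^2 · y = 0  (x > 0).
Its general solution is
    y(x) = A x^7 + B x^(-6),
with A, B fixed by the endpoint conditions.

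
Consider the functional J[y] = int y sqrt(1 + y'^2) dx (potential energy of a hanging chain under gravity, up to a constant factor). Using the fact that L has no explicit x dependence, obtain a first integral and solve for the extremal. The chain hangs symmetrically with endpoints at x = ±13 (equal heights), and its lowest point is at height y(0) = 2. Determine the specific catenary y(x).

The Lagrangian L(y, y') = y sqrt(1 + y'^2) has no explicit x dependence, so the Beltrami identity applies:
    L − y' ∂L/∂y' = C.
Compute ∂L/∂y' = y · y' / sqrt(1 + y'^2). Then
    L − y' ∂L/∂y'
    = y sqrt(1 + y'^2) − y · y'^2 / sqrt(1 + y'^2)
    = y (1 + y'^2 − y'^2) / sqrt(1 + y'^2)
    = y / sqrt(1 + y'^2) = C.
Squaring gives y^2 = C^2 (1 + y'^2), i.e.
    y'^2 = y^2 / C^2 − 1.
Separating variables,
    dy / sqrt(y^2 − C^2) = dx / C,
and integrating gives arccosh(y / C) = (x − a)/C, so
    y(x) = C cosh((x − a)/C),
the catenary. The constants C and a are fixed by the two endpoint conditions (and, for the hanging-chain problem, the length constraint selects C).
Now fit the given data. The endpoints x = ±13 are symmetric at equal height, so the catenary is even about its minimum: a = 0 and y(x) = C cosh(x/C). The lowest point is y(0) = C cosh(0) = C, and we are told y(0) = 2, so C = 2. Therefore
    y(x) = 2 cosh(x/2),
and at the endpoints
    y(±13) = 2 cosh(13/2).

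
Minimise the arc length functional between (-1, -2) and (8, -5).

Arc-length functional: J[y] = ∫ sqrt(1 + (y')^2) dx.
Lagrangian L = sqrt(1 + (y')^2) has no explicit y dependence, so ∂L/∂y = 0 and the Euler-Lagrange equation gives
    d/dx( y' / sqrt(1 + (y')^2) ) = 0  ⇒  y' / sqrt(1 + (y')^2) = const.
Hence y' is constant, so y(x) is affine.
Fitting the endpoints (-1, -2) and (8, -5):
    slope m = ((-5) − (-2)) / (8 − (-1)) = -1/3,
    intercept c = (-2) − m·(-1) = -7/3.
Extremal: y(x) = (-1/3) x - 7/3.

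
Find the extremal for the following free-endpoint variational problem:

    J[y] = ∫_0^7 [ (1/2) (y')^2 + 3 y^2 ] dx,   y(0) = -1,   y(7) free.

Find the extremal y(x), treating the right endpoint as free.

The Lagrangian L = (1/2) (y')^2 + 3 y^2 gives
    ∂L/∂y = 6 y,   ∂L/∂y' = y'.
Euler-Lagrange: y'' − 6 y = 0.
With k = sqrt(6), the general solution is
    y(x) = A cosh(sqrt(6) x) + B sinh(sqrt(6) x).
Fixed left endpoint y(0) = -1 ⇒ A = -1.
The right endpoint x = 7 is free, so the natural (transversality) condition is ∂L/∂y' |_{x=7} = 0, i.e. y'(7) = 0.
Compute y'(x) = A k sinh(k x) + B k cosh(k x), so
    y'(7) = A k sinh(k·7) + B k cosh(k·7) = 0
    ⇒ B = −A tanh(k·7) = tanh(sqrt(6)·7).
Therefore the extremal is
    y(x) = −cosh(sqrt(6) x) + tanh(sqrt(6)·7) sinh(sqrt(6) x).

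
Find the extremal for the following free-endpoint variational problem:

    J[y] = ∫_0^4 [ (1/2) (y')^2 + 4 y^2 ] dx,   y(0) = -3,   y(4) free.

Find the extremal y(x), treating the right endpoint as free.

The Lagrangian L = (1/2) (y')^2 + 4 y^2 gives
    ∂L/∂y = 8 y,   ∂L/∂y' = y'.
Euler-Lagrange: y'' − 8 y = 0.
With k = sqrt(8), the general solution is
    y(x) = A cosh(sqrt(8) x) + B sinh(sqrt(8) x).
Fixed left endpoint y(0) = -3 ⇒ A = -3.
The right endpoint x = 4 is free, so the natural (transversality) condition is ∂L/∂y' |_{x=4} = 0, i.e. y'(4) = 0.
Compute y'(x) = A k sinh(k x) + B k cosh(k x), so
    y'(4) = A k sinh(k·4) + B k cosh(k·4) = 0
    ⇒ B = −A tanh(k·4) = 3 tanh(sqrt(8)·4).
Therefore the extremal is
    y(x) = −3 cosh(sqrt(8) x) + 3 tanh(sqrt(8)·4) sinh(sqrt(8) x).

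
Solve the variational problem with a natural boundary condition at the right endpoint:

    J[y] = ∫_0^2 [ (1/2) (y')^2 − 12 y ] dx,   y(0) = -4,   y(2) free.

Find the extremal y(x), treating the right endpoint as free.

The Lagrangian L = (1/2) (y')^2 − 12 y gives
    ∂L/∂y = −12,   ∂L/∂y' = y'.
Euler-Lagrange: d/dx(y') − (−12) = 0, i.e. y'' + 12 = 0, so
    y(x) = −(12/2) x^2 + C1 x + C2.
Fixed left endpoint y(0) = -4 ⇒ C2 = -4.
The right endpoint x = 2 is free, so the natural (transversality) condition is ∂L/∂y' |_{x=2} = 0, i.e. y'(2) = 0.
Compute y'(x) = −12 x + C1, so y'(2) = −24 + C1 = 0 ⇒ C1 = 24.
Therefore the extremal is
    y(x) = −6 x^2 + 24 x − 4.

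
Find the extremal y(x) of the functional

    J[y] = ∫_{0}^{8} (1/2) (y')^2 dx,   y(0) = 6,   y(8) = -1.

The Lagrangian is L = (1/2) (y')^2.
Compute ∂L/∂y = 0, ∂L/∂y' = y'.
The Euler-Lagrange equation d/dx(∂L/∂y') − ∂L/∂y = 0 reduces to
    y'' = 0.
Its general solution is
    y(x) = A x + B,
with A, B fixed by the endpoint conditions.
Applying the endpoint conditions y(0) = 6 and y(8) = -1: solve A·0 + B = 6 and A·8 + B = -1. Subtracting gives A(8 − 0) = -1 − 6, so A = -7/8, and B = 6 − A·0 = 6. Therefore
    y(x) = (-7/8) x + 6.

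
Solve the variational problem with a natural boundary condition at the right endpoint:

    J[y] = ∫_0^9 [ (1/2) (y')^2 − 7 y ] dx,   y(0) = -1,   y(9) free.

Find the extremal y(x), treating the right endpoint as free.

The Lagrangian L = (1/2) (y')^2 − 7 y gives
    ∂L/∂y = −7,   ∂L/∂y' = y'.
Euler-Lagrange: d/dx(y') − (−7) = 0, i.e. y'' + 7 = 0, so
    y(x) = −(7/2) x^2 + C1 x + C2.
Fixed left endpoint y(0) = -1 ⇒ C2 = -1.
The right endpoint x = 9 is free, so the natural (transversality) condition is ∂L/∂y' |_{x=9} = 0, i.e. y'(9) = 0.
Compute y'(x) = −7 x + C1, so y'(9) = −63 + C1 = 0 ⇒ C1 = 63.
Therefore the extremal is
    y(x) = −(7/2) x^2 + 63 x − 1.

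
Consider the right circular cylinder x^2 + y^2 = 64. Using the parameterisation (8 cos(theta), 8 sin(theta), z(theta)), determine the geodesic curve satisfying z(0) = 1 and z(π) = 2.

Parameterise the cylinder of radius R = 8 as
    r(θ) = (8 cos θ, 8 sin θ, z(θ)).
The arc-length element is
    ds = sqrt(64 + (dz/dθ)^2) dθ,
so the Lagrangian is L = sqrt(64 + z'^2).
L depends on z' only, not on z or θ, so ∂L/∂z = 0 and
    ∂L/∂z' = z' / sqrt(64 + z'^2).
The Euler-Lagrange equation gives
    d/dθ( z' / sqrt(64 + z'^2) ) = 0,
so z' is constant. Integrating once:
    z(θ) = a θ + b,
a helix on the cylinder (a straight line when the cylinder is unrolled). The constants a, b are determined by the endpoint conditions.
With endpoint conditions z(0) = 1 and z(π) = 2: from z(0) = b we get b = 1, and a·π + 1 = 2 gives a = 1/π, so
    z(θ) = (1/π) θ + 1.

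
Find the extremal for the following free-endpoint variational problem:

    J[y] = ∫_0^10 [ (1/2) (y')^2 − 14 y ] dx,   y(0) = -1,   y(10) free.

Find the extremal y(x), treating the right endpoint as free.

The Lagrangian L = (1/2) (y')^2 − 14 y gives
    ∂L/∂y = −14,   ∂L/∂y' = y'.
Euler-Lagrange: d/dx(y') − (−14) = 0, i.e. y'' + 14 = 0, so
    y(x) = −(14/2) x^2 + C1 x + C2.
Fixed left endpoint y(0) = -1 ⇒ C2 = -1.
The right endpoint x = 10 is free, so the natural (transversality) condition is ∂L/∂y' |_{x=10} = 0, i.e. y'(10) = 0.
Compute y'(x) = −14 x + C1, so y'(10) = −140 + C1 = 0 ⇒ C1 = 140.
Therefore the extremal is
    y(x) = −7 x^2 + 140 x − 1.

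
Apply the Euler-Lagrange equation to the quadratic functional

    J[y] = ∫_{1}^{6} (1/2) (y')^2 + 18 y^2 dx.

The Lagrangian is L = (1/2) (y')^2 + 18 y^2.
Compute ∂L/∂y = 36y, ∂L/∂y' = y'.
The Euler-Lagrange equation d/dx(∂L/∂y') − ∂L/∂y = 0 reduces to
    y'' − 36 y = 0.
Its general solution is
    y(x) = A e^(6x) + B e^(−6x),
with A, B fixed by the endpoint conditions.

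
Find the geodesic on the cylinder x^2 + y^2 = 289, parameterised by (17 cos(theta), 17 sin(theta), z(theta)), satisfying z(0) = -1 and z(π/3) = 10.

Parameterise the cylinder of radius R = 17 as
    r(θ) = (17 cos θ, 17 sin θ, z(θ)).
The arc-length element is
    ds = sqrt(289 + (dz/dθ)^2) dθ,
so the Lagrangian is L = sqrt(289 + z'^2).
L depends on z' only, not on z or θ, so ∂L/∂z = 0 and
    ∂L/∂z' = z' / sqrt(289 + z'^2).
The Euler-Lagrange equation gives
    d/dθ( z' / sqrt(289 + z'^2) ) = 0,
so z' is constant. Integrating once:
    z(θ) = a θ + b,
a helix on the cylinder (a straight line when the cylinder is unrolled). The constants a, b are determined by the endpoint conditions.
With endpoint conditions z(0) = -1 and z(π/3) = 10: from z(0) = b we get b = -1, and a·π/3 + -1 = 10 gives a = 33/π, so
    z(θ) = (33/π) θ − 1.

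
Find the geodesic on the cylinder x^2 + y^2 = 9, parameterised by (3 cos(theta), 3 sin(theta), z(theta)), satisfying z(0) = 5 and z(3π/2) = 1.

Parameterise the cylinder of radius R = 3 as
    r(θ) = (3 cos θ, 3 sin θ, z(θ)).
The arc-length element is
    ds = sqrt(9 + (dz/dθ)^2) dθ,
so the Lagrangian is L = sqrt(9 + z'^2).
L depends on z' only, not on z or θ, so ∂L/∂z = 0 and
    ∂L/∂z' = z' / sqrt(9 + z'^2).
The Euler-Lagrange equation gives
    d/dθ( z' / sqrt(9 + z'^2) ) = 0,
so z' is constant. Integrating once:
    z(θ) = a θ + b,
a helix on the cylinder (a straight line when the cylinder is unrolled). The constants a, b are determined by the endpoint conditions.
With endpoint conditions z(0) = 5 and z(3π/2) = 1: from z(0) = b we get b = 5, and a·3π/2 + 5 = 1 gives a = -8/(3π), so
    z(θ) = (-8/(3π)) θ + 5.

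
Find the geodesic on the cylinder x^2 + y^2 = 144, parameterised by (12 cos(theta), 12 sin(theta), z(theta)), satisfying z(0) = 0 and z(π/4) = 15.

Parameterise the cylinder of radius R = 12 as
    r(θ) = (12 cos θ, 12 sin θ, z(θ)).
The arc-length element is
    ds = sqrt(144 + (dz/dθ)^2) dθ,
so the Lagrangian is L = sqrt(144 + z'^2).
L depends on z' only, not on z or θ, so ∂L/∂z = 0 and
    ∂L/∂z' = z' / sqrt(144 + z'^2).
The Euler-Lagrange equation gives
    d/dθ( z' / sqrt(144 + z'^2) ) = 0,
so z' is constant. Integrating once:
    z(θ) = a θ + b,
a helix on the cylinder (a straight line when the cylinder is unrolled). The constants a, b are determined by the endpoint conditions.
With endpoint conditions z(0) = 0 and z(π/4) = 15: from z(0) = b we get b = 0, and a·π/4 + 0 = 15 gives a = 60/π, so
    z(θ) = (60/π) θ.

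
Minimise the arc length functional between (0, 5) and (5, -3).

Arc-length functional: J[y] = ∫ sqrt(1 + (y')^2) dx.
Lagrangian L = sqrt(1 + (y')^2) has no explicit y dependence, so ∂L/∂y = 0 and the Euler-Lagrange equation gives
    d/dx( y' / sqrt(1 + (y')^2) ) = 0  ⇒  y' / sqrt(1 + (y')^2) = const.
Hence y' is constant, so y(x) is affine.
Fitting the endpoints (0, 5) and (5, -3):
    slope m = ((-3) − 5) / (5 − 0) = -8/5,
    intercept c = 5 − m·0 = 5.
Extremal: y(x) = (-8/5) x + 5.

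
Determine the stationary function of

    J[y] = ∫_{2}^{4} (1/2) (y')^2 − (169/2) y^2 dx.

The Lagrangian is L = (1/2) (y')^2 − (169/2) y^2.
Compute ∂L/∂y = -169y, ∂L/∂y' = y'.
The Euler-Lagrange equation d/dx(∂L/∂y') − ∂L/∂y = 0 reduces to
    y'' + 169 y = 0.
Its general solution is
    y(x) = A sin(13x) + B cos(13x),
with A, B fixed by the endpoint conditions.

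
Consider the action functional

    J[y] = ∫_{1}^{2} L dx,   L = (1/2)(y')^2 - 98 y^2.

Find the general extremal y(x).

The Lagrangian is L = (1/2)(y')^2 - 98 y^2.
∂L/∂y = -196y.
∂L/∂y' = y'.
The Euler-Lagrange equation d/dx(∂L/∂y') − ∂L/∂y = 0 becomes:
    y'' + 196 y = 0
General solution: y(x) = A sin(14x) + B cos(14x), where A and B are arbitrary constants fixed by the endpoint conditions.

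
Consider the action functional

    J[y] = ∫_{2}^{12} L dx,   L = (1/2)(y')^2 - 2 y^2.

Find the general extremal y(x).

The Lagrangian is L = (1/2)(y')^2 - 2 y^2.
∂L/∂y = -4y.
∂L/∂y' = y'.
The Euler-Lagrange equation d/dx(∂L/∂y') − ∂L/∂y = 0 becomes:
    y'' + 4 y = 0
General solution: y(x) = A sin(2x) + B cos(2x), where A and B are arbitrary constants fixed by the endpoint conditions.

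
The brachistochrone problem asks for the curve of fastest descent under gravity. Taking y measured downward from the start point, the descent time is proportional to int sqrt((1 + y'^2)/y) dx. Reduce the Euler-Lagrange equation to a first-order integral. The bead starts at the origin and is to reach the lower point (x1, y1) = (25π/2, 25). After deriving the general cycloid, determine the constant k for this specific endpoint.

The Lagrangian L = sqrt((1 + y'^2) / y) has no explicit x dependence, so the Beltrami identity applies:
    L − y' ∂L/∂y' = C.
Compute ∂L/∂y' = y' / sqrt(y (1 + y'^2)).
Substitute:
    sqrt((1 + y'^2)/y) − y'·y' / sqrt(y (1 + y'^2))
    = (1 + y'^2) / sqrt(y (1 + y'^2)) − y'^2 / sqrt(y (1 + y'^2))
    = 1 / sqrt(y (1 + y'^2)) = C.
Squaring and rearranging gives the first integral
    y (1 + y'^2) = 1/C^2 =: k   (constant).
Solving this first-order ODE by the substitution
    y = (k/2)(1 − cos θ)
yields the cycloid parameterisation
    x(θ) = (k/2)(θ − sin θ),   y(θ) = (k/2)(1 − cos θ).
The constant k is fixed by the endpoint condition.
Now fit the given lower endpoint (x1, y1) = (25π/2, 25). At the bottom of the first arch (θ = π), the parametric equations give
    y(π) = (k/2)(1 − cos π) = k,
    x(π) = (k/2)(π − sin π) = kπ/2.
Matching y(π) = 25 gives k = 25, consistent with x(π) = 25π/2. Therefore the specific cycloid is
    x(θ) = (25/2)(θ − sin θ),   y(θ) = (25/2)(1 − cos θ).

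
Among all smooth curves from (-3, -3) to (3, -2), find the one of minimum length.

Arc-length functional: J[y] = ∫ sqrt(1 + (y')^2) dx.
Lagrangian L = sqrt(1 + (y')^2) has no explicit y dependence, so ∂L/∂y = 0 and the Euler-Lagrange equation gives
    d/dx( y' / sqrt(1 + (y')^2) ) = 0  ⇒  y' / sqrt(1 + (y')^2) = const.
Hence y' is constant, so y(x) is affine.
Fitting the endpoints (-3, -3) and (3, -2):
    slope m = ((-2) − (-3)) / (3 − (-3)) = 1/6,
    intercept c = (-3) − m·(-3) = -5/2.
Extremal: y(x) = (1/6) x - 5/2.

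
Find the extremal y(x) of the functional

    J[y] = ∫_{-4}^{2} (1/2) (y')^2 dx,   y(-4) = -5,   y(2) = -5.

The Lagrangian is L = (1/2) (y')^2.
Compute ∂L/∂y = 0, ∂L/∂y' = y'.
The Euler-Lagrange equation d/dx(∂L/∂y') − ∂L/∂y = 0 reduces to
    y'' = 0.
Its general solution is
    y(x) = A x + B,
with A, B fixed by the endpoint conditions.
Applying the endpoint conditions y(-4) = -5 and y(2) = -5: solve A·-4 + B = -5 and A·2 + B = -5. Subtracting gives A(2 − -4) = -5 − -5, so A = 0, and B = -5 − A·-4 = -5. Therefore
    y(x) = -5.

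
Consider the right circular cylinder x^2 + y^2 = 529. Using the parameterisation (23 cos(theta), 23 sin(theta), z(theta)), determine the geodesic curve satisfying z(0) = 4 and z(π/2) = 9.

Parameterise the cylinder of radius R = 23 as
    r(θ) = (23 cos θ, 23 sin θ, z(θ)).
The arc-length element is
    ds = sqrt(529 + (dz/dθ)^2) dθ,
so the Lagrangian is L = sqrt(529 + z'^2).
L depends on z' only, not on z or θ, so ∂L/∂z = 0 and
    ∂L/∂z' = z' / sqrt(529 + z'^2).
The Euler-Lagrange equation gives
    d/dθ( z' / sqrt(529 + z'^2) ) = 0,
so z' is constant. Integrating once:
    z(θ) = a θ + b,
a helix on the cylinder (a straight line when the cylinder is unrolled). The constants a, b are determined by the endpoint conditions.
With endpoint conditions z(0) = 4 and z(π/2) = 9: from z(0) = b we get b = 4, and a·π/2 + 4 = 9 gives a = 10/π, so
    z(θ) = (10/π) θ + 4.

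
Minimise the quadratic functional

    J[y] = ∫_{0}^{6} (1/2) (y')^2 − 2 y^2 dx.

The Lagrangian is L = (1/2) (y')^2 − 2 y^2.
Compute ∂L/∂y = -4y, ∂L/∂y' = y'.
The Euler-Lagrange equation d/dx(∂L/∂y') − ∂L/∂y = 0 reduces to
    y'' + 4 y = 0.
Its general solution is
    y(x) = A sin(2x) + B cos(2x),
with A, B fixed by the endpoint conditions.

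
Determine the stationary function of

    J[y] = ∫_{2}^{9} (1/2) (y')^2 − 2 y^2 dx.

The Lagrangian is L = (1/2) (y')^2 − 2 y^2.
Compute ∂L/∂y = -4y, ∂L/∂y' = y'.
The Euler-Lagrange equation d/dx(∂L/∂y') − ∂L/∂y = 0 reduces to
    y'' + 4 y = 0.
Its general solution is
    y(x) = A sin(2x) + B cos(2x),
with A, B fixed by the endpoint conditions.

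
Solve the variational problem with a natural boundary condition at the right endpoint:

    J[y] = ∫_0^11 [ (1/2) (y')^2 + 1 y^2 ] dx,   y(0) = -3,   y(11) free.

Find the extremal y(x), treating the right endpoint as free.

The Lagrangian L = (1/2) (y')^2 + 1 y^2 gives
    ∂L/∂y = 2 y,   ∂L/∂y' = y'.
Euler-Lagrange: y'' − 2 y = 0.
With k = sqrt(2), the general solution is
    y(x) = A cosh(sqrt(2) x) + B sinh(sqrt(2) x).
Fixed left endpoint y(0) = -3 ⇒ A = -3.
The right endpoint x = 11 is free, so the natural (transversality) condition is ∂L/∂y' |_{x=11} = 0, i.e. y'(11) = 0.
Compute y'(x) = A k sinh(k x) + B k cosh(k x), so
    y'(11) = A k sinh(k·11) + B k cosh(k·11) = 0
    ⇒ B = −A tanh(k·11) = 3 tanh(sqrt(2)·11).
Therefore the extremal is
    y(x) = −3 cosh(sqrt(2) x) + 3 tanh(sqrt(2)·11) sinh(sqrt(2) x).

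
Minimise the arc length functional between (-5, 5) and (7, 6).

Arc-length functional: J[y] = ∫ sqrt(1 + (y')^2) dx.
Lagrangian L = sqrt(1 + (y')^2) has no explicit y dependence, so ∂L/∂y = 0 and the Euler-Lagrange equation gives
    d/dx( y' / sqrt(1 + (y')^2) ) = 0  ⇒  y' / sqrt(1 + (y')^2) = const.
Hence y' is constant, so y(x) is affine.
Fitting the endpoints (-5, 5) and (7, 6):
    slope m = (6 − 5) / (7 − (-5)) = 1/12,
    intercept c = 5 − m·(-5) = 65/12.
Extremal: y(x) = (1/12) x + 65/12.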